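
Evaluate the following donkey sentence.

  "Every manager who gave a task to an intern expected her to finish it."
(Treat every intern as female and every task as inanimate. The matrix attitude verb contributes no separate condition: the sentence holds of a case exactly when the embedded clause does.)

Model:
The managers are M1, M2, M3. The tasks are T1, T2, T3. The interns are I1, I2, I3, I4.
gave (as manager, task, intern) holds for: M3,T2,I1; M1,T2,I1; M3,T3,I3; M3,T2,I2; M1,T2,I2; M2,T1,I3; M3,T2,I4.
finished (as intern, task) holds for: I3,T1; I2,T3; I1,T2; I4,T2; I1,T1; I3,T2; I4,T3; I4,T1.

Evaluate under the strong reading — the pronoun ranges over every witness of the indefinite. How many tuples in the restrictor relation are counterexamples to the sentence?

"her" takes "an intern" as antecedent and "it" takes "a task"; both are donkey pronouns co-varying with the restrictor.
Strong reading: for every (m,t,i) with gave(m,t,i), finished(i,t).
Restrictor triples: (M1,T2,I1)→finished(I1,T2) ✓  (M1,T2,I2)→finished(I2,T2) ✗  (M2,T1,I3)→finished(I3,T1) ✓  (M3,T2,I1)→finished(I1,T2) ✓  (M3,T2,I2)→finished(I2,T2) ✗  (M3,T2,I4)→finished(I4,T2) ✓  (M3,T3,I3)→finished(I3,T3) ✗
Counterexamples (restrictor triples failing the scope): 3.

3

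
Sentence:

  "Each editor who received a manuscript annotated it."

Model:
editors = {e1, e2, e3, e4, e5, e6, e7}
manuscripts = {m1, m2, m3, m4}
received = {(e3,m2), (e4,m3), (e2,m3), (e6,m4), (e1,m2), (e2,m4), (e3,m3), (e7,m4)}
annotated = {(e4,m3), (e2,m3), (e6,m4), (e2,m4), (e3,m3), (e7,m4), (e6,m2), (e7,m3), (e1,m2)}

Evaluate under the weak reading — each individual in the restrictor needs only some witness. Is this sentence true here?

"it" takes "a manuscript" as antecedent — a donkey pronoun bound across the clause boundary.
Weak reading: every editor e with some received-manuscript has at least one received-manuscript m such that annotated(e,m).
Per editor: e1:✓  e2:✓  e3:✓  e4:✓  e6:✓  e7:✓
Every editor in the restrictor has a witness.

True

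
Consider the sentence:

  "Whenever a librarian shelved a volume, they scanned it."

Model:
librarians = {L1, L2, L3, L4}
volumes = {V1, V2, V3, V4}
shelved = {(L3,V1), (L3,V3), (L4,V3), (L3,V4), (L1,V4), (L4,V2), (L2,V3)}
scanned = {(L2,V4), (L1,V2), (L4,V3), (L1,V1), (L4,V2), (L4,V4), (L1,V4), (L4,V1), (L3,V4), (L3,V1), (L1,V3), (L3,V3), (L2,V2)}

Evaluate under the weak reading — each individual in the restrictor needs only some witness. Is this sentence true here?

"it" takes "a volume" as antecedent — a donkey pronoun bound across the clause boundary.
Weak reading: every librarian l with some shelved-volume has at least one shelved-volume v such that scanned(l,v).
Per librarian: L1:✓  L2:✗  L3:✓  L4:✓
L2 has no witness among its shelved-volumes.

False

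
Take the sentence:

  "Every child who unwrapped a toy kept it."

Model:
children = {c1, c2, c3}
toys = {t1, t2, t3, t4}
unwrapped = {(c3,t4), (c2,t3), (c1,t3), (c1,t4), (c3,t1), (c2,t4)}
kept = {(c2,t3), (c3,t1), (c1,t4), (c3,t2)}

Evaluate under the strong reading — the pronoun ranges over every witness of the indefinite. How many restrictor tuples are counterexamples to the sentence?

3

"it" takes "a toy" as antecedent — a donkey pronoun bound across the clause boundary.
Strong reading: for every (c,t) with unwrapped(c,t), kept(c,t).
Restrictor pairs: (c1,t3) ✗  (c1,t4) ✓  (c2,t3) ✓  (c2,t4) ✗  (c3,t1) ✓  (c3,t4) ✗
Counterexamples (restrictor pairs failing the scope): 3.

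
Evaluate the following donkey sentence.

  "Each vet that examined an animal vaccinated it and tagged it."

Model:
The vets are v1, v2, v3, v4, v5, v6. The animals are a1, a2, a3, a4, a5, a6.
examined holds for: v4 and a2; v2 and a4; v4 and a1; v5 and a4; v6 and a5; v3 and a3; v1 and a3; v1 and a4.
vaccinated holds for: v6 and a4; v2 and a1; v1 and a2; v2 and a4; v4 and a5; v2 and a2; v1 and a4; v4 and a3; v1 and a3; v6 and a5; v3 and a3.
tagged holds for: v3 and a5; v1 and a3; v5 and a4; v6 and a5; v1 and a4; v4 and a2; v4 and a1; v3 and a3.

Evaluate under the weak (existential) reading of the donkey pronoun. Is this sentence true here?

"it" takes "an animal" as antecedent — a donkey pronoun bound across the clause boundary.
Weak reading: every vet v with some examined-animal has at least one examined-animal a such that vaccinated(v,a) ∧ tagged(v,a).
Per vet: v1:✓  v2:✗  v3:✓  v4:✗  v5:✗  v6:✓
v2 has no witness among its examined-animals.

False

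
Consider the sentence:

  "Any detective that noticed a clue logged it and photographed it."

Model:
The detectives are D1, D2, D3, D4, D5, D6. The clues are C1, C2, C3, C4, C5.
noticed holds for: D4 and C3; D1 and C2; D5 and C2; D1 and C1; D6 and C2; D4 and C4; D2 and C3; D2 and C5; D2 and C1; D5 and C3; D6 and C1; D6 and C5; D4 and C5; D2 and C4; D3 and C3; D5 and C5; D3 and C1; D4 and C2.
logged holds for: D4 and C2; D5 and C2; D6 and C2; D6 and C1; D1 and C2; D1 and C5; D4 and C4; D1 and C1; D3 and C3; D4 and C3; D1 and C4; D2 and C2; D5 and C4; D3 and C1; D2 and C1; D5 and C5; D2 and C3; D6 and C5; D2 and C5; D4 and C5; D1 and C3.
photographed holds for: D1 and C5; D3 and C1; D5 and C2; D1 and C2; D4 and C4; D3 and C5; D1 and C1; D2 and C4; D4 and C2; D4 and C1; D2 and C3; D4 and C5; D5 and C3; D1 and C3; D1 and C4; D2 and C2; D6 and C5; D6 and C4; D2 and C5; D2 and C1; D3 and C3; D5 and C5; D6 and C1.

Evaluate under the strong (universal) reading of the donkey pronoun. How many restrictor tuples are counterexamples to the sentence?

"it" takes "a clue" as antecedent — a donkey pronoun bound across the clause boundary.
Strong reading: for every (d,c) with noticed(d,c), logged(d,c) ∧ photographed(d,c).
Restrictor pairs: (D1,C1) ✓  (D1,C2) ✓  (D2,C1) ✓  (D2,C3) ✓  (D2,C4) ✗  (D2,C5) ✓  (D3,C1) ✓  (D3,C3) ✓  (D4,C2) ✓  (D4,C3) ✗  (D4,C4) ✓  (D4,C5) ✓  (D5,C2) ✓  (D5,C3) ✗  (D5,C5) ✓  (D6,C1) ✓  (D6,C2) ✗  (D6,C5) ✓
Counterexamples (restrictor pairs failing the scope): 4.

4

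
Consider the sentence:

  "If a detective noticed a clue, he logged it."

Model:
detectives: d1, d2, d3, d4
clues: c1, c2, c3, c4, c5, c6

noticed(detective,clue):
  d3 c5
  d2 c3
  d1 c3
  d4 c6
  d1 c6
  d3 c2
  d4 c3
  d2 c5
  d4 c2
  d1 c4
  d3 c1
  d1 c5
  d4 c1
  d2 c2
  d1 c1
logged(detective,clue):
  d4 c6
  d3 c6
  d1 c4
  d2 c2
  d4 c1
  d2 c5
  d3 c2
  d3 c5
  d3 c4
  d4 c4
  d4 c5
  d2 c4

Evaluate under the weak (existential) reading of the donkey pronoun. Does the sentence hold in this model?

True

"it" takes "a clue" as antecedent — a donkey pronoun bound across the clause boundary.
Weak reading: every detective d with some noticed-clue has at least one noticed-clue c such that logged(d,c).
Per detective: d1:✓  d2:✓  d3:✓  d4:✓
Every detective in the restrictor has a witness.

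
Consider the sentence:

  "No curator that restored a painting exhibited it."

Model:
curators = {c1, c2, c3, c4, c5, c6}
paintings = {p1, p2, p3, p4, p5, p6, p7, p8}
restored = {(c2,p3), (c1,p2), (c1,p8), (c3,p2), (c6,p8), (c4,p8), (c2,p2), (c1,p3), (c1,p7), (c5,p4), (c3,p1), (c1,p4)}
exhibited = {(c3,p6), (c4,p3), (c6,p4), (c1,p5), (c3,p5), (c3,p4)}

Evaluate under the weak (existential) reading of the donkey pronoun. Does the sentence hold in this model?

True

"it" takes "a painting" as antecedent — a donkey pronoun bound across the clause boundary.
Truth condition: for no (c,p) with restored(c,p) does exhibited(c,p) hold.
Restrictor pairs — does the scope hold? (c1,p2):fails  (c1,p3):fails  (c1,p4):fails  (c1,p7):fails  (c1,p8):fails  (c2,p2):fails  (c2,p3):fails  (c3,p1):fails  (c3,p2):fails  (c4,p8):fails  (c5,p4):fails  (c6,p8):fails
Scope holds for no restrictor pair, so the sentence is true.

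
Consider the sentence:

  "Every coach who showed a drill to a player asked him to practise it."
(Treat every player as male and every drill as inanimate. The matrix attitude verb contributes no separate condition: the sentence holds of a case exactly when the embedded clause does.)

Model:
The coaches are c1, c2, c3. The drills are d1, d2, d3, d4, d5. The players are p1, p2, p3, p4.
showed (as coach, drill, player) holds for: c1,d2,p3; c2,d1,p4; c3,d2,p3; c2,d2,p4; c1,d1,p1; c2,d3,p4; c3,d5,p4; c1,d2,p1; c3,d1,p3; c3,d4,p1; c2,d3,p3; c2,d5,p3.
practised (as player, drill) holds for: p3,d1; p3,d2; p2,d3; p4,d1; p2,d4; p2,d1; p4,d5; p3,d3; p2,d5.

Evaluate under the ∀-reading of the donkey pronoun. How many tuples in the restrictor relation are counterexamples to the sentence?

6

"him" takes "a player" as antecedent and "it" takes "a drill"; both are donkey pronouns co-varying with the restrictor.
Strong reading: for every (c,d,p) with showed(c,d,p), practised(p,d).
Restrictor triples: (c1,d1,p1)→practised(p1,d1) ✗  (c1,d2,p1)→practised(p1,d2) ✗  (c1,d2,p3)→practised(p3,d2) ✓  (c2,d1,p4)→practised(p4,d1) ✓  (c2,d2,p4)→practised(p4,d2) ✗  (c2,d3,p3)→practised(p3,d3) ✓  (c2,d3,p4)→practised(p4,d3) ✗  (c2,d5,p3)→practised(p3,d5) ✗  (c3,d1,p3)→practised(p3,d1) ✓  (c3,d2,p3)→practised(p3,d2) ✓  (c3,d4,p1)→practised(p1,d4) ✗  (c3,d5,p4)→practised(p4,d5) ✓
Counterexamples (restrictor triples failing the scope): 6.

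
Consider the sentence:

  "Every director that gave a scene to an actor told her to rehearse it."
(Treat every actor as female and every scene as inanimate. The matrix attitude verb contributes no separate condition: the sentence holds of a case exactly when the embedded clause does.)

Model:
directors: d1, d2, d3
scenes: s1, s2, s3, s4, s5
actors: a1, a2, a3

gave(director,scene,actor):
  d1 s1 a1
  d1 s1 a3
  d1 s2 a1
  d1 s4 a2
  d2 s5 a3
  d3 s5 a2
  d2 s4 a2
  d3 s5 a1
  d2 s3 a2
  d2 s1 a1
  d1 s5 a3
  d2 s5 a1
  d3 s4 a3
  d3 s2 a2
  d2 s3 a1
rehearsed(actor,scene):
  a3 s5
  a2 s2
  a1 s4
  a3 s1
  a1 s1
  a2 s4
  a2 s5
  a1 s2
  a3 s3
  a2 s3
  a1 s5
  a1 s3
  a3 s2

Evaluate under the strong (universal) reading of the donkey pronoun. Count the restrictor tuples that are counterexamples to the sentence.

1

"her" takes "an actor" as antecedent and "it" takes "a scene"; both are donkey pronouns co-varying with the restrictor.
Strong reading: for every (d,s,a) with gave(d,s,a), rehearsed(a,s).
Restrictor triples: (d1,s1,a1)→rehearsed(a1,s1) ✓  (d1,s1,a3)→rehearsed(a3,s1) ✓  (d1,s2,a1)→rehearsed(a1,s2) ✓  (d1,s4,a2)→rehearsed(a2,s4) ✓  (d1,s5,a3)→rehearsed(a3,s5) ✓  (d2,s1,a1)→rehearsed(a1,s1) ✓  (d2,s3,a1)→rehearsed(a1,s3) ✓  (d2,s3,a2)→rehearsed(a2,s3) ✓  (d2,s4,a2)→rehearsed(a2,s4) ✓  (d2,s5,a1)→rehearsed(a1,s5) ✓  (d2,s5,a3)→rehearsed(a3,s5) ✓  (d3,s2,a2)→rehearsed(a2,s2) ✓  (d3,s4,a3)→rehearsed(a3,s4) ✗  (d3,s5,a1)→rehearsed(a1,s5) ✓  (d3,s5,a2)→rehearsed(a2,s5) ✓
Counterexamples (restrictor triples failing the scope): 1.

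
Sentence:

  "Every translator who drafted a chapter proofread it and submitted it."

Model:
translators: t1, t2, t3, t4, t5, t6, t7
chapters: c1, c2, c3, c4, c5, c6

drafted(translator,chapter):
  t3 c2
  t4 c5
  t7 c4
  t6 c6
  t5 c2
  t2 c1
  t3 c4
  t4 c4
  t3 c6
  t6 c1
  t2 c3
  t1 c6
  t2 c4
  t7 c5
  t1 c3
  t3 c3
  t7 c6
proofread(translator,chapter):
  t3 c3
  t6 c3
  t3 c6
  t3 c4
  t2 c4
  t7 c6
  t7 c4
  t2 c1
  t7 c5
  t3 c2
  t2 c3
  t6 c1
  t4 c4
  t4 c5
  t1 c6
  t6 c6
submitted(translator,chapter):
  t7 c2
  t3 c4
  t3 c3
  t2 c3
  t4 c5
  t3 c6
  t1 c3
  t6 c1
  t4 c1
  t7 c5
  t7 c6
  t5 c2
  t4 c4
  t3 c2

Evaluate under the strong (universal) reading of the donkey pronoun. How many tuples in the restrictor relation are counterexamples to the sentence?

7

"it" takes "a chapter" as antecedent — a donkey pronoun bound across the clause boundary.
Strong reading: for every (t,c) with drafted(t,c), proofread(t,c) ∧ submitted(t,c).
Restrictor pairs: (t1,c3) ✗  (t1,c6) ✗  (t2,c1) ✗  (t2,c3) ✓  (t2,c4) ✗  (t3,c2) ✓  (t3,c3) ✓  (t3,c4) ✓  (t3,c6) ✓  (t4,c4) ✓  (t4,c5) ✓  (t5,c2) ✗  (t6,c1) ✓  (t6,c6) ✗  (t7,c4) ✗  (t7,c5) ✓  (t7,c6) ✓
Counterexamples (restrictor pairs failing the scope): 7.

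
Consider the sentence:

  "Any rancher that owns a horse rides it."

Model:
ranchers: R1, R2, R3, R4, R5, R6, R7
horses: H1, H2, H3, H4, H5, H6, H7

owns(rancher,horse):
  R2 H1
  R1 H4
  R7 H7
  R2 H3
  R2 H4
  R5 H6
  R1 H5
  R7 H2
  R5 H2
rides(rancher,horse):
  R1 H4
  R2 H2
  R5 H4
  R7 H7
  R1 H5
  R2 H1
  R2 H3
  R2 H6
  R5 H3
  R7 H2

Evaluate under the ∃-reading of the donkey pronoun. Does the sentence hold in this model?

"it" takes "a horse" as antecedent — a donkey pronoun bound across the clause boundary.
Weak reading: every rancher r with some owns-horse has at least one owns-horse h such that rides(r,h).
Per rancher: R1:✓  R2:✓  R5:✗  R7:✓
R5 has no witness among its owns-horses.

False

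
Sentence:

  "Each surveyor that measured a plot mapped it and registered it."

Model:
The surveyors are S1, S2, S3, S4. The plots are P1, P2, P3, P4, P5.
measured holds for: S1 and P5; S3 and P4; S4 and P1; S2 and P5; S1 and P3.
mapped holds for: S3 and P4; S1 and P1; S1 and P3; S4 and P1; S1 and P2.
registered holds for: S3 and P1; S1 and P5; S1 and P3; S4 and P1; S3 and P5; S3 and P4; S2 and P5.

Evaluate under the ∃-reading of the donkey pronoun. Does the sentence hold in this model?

"it" takes "a plot" as antecedent — a donkey pronoun bound across the clause boundary.
Weak reading: every surveyor s with some measured-plot has at least one measured-plot p such that mapped(s,p) ∧ registered(s,p).
Per surveyor: S1:✓  S2:✗  S3:✓  S4:✓
S2 has no witness among its measured-plots.

False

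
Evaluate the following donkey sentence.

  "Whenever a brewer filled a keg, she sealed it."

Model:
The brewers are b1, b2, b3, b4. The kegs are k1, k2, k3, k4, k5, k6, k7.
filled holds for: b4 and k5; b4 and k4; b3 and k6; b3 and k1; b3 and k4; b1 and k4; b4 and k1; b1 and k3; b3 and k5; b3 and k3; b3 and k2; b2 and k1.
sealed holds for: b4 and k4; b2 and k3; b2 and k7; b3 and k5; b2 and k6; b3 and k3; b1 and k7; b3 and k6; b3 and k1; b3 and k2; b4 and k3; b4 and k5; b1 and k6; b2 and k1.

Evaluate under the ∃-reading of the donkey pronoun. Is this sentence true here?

False

"it" takes "a keg" as antecedent — a donkey pronoun bound across the clause boundary.
Weak reading: every brewer b with some filled-keg has at least one filled-keg k such that sealed(b,k).
Per brewer: b1:✗  b2:✓  b3:✓  b4:✓
b1 has no witness among its filled-kegs.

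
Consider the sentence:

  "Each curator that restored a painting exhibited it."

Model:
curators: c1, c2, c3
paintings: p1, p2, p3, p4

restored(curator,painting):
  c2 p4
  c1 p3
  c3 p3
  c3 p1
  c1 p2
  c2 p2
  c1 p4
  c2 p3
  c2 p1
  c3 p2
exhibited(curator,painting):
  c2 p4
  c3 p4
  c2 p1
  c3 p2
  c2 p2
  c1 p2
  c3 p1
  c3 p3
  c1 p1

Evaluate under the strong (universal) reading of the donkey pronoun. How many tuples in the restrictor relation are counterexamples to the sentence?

3

"it" takes "a painting" as antecedent — a donkey pronoun bound across the clause boundary.
Strong reading: for every (c,p) with restored(c,p), exhibited(c,p).
Restrictor pairs: (c1,p2) ✓  (c1,p3) ✗  (c1,p4) ✗  (c2,p1) ✓  (c2,p2) ✓  (c2,p3) ✗  (c2,p4) ✓  (c3,p1) ✓  (c3,p2) ✓  (c3,p3) ✓
Counterexamples (restrictor pairs failing the scope): 3.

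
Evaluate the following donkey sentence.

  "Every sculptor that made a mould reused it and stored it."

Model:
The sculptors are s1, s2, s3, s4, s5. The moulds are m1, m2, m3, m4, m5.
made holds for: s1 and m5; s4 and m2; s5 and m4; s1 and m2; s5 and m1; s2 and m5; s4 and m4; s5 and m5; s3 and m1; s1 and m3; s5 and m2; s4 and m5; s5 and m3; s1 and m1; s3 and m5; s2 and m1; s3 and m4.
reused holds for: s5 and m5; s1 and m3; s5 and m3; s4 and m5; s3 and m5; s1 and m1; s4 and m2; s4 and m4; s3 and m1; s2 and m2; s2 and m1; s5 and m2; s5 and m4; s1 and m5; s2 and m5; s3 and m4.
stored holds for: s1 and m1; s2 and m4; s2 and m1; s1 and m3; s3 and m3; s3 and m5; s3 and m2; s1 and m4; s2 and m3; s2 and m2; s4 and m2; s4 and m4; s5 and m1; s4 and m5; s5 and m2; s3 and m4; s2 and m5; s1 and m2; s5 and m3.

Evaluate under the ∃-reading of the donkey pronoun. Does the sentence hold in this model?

"it" takes "a mould" as antecedent — a donkey pronoun bound across the clause boundary.
Weak reading: every sculptor s with some made-mould has at least one made-mould m such that reused(s,m) ∧ stored(s,m).
Per sculptor: s1:✓  s2:✓  s3:✓  s4:✓  s5:✓
Every sculptor in the restrictor has a witness.

True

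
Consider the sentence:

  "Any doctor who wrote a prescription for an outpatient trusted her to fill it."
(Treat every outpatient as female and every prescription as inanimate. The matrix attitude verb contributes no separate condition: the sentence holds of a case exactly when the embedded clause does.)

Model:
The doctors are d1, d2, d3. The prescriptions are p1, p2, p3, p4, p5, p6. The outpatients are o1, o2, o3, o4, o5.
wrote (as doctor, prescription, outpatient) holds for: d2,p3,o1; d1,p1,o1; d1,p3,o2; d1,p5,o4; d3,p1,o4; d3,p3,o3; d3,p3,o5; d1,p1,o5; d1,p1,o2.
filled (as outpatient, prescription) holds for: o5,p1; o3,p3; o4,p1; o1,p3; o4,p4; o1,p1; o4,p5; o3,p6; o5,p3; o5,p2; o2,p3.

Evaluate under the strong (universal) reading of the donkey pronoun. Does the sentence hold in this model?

False

"her" takes "an outpatient" as antecedent and "it" takes "a prescription"; both are donkey pronouns co-varying with the restrictor.
Strong reading: for every (d,p,o) with wrote(d,p,o), filled(o,p).
Restrictor triples: (d1,p1,o1)→filled(o1,p1) ✓  (d1,p1,o2)→filled(o2,p1) ✗  (d1,p1,o5)→filled(o5,p1) ✓  (d1,p3,o2)→filled(o2,p3) ✓  (d1,p5,o4)→filled(o4,p5) ✓  (d2,p3,o1)→filled(o1,p3) ✓  (d3,p1,o4)→filled(o4,p1) ✓  (d3,p3,o3)→filled(o3,p3) ✓  (d3,p3,o5)→filled(o5,p3) ✓
Counterexample: (d1,p1,o2) — filled(o2,p1) does not hold.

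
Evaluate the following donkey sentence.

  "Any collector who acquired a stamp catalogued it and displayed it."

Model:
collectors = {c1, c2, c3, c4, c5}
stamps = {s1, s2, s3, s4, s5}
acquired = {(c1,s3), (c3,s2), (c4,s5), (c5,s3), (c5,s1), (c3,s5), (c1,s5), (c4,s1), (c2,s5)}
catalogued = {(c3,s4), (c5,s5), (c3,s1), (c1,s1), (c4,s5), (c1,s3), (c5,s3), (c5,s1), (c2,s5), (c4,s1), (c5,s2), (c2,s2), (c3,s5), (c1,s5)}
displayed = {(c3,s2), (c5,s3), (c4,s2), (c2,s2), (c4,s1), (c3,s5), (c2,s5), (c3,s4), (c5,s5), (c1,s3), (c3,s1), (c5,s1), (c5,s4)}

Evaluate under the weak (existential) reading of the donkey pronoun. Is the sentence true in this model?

True

"it" takes "a stamp" as antecedent — a donkey pronoun bound across the clause boundary.
Weak reading: every collector c with some acquired-stamp has at least one acquired-stamp s such that catalogued(c,s) ∧ displayed(c,s).
Per collector: c1:✓  c2:✓  c3:✓  c4:✓  c5:✓
Every collector in the restrictor has a witness.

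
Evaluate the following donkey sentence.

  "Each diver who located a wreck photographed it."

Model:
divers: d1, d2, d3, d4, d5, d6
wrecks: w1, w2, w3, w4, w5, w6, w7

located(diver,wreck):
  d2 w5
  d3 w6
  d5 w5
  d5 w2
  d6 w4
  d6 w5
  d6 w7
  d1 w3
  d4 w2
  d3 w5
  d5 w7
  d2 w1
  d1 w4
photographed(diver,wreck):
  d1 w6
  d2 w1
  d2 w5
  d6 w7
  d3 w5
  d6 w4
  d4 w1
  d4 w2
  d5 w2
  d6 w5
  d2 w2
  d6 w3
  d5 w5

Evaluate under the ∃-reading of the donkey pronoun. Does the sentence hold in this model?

"it" takes "a wreck" as antecedent — a donkey pronoun bound across the clause boundary.
Weak reading: every diver d with some located-wreck has at least one located-wreck w such that photographed(d,w).
Per diver: d1:✗  d2:✓  d3:✓  d4:✓  d5:✓  d6:✓
d1 has no witness among its located-wrecks.

False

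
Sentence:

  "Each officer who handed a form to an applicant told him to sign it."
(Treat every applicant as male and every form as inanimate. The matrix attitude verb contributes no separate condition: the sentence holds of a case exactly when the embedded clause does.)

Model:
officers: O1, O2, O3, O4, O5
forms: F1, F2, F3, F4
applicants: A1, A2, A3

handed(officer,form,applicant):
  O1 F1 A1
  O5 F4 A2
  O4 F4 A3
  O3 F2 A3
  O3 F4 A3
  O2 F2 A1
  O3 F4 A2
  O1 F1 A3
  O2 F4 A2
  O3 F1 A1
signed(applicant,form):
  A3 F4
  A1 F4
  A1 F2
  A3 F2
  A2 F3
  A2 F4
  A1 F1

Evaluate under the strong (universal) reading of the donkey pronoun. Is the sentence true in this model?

"him" takes "an applicant" as antecedent and "it" takes "a form"; both are donkey pronouns co-varying with the restrictor.
Strong reading: for every (o,f,a) with handed(o,f,a), signed(a,f).
Restrictor triples: (O1,F1,A1)→signed(A1,F1) ✓  (O1,F1,A3)→signed(A3,F1) ✗  (O2,F2,A1)→signed(A1,F2) ✓  (O2,F4,A2)→signed(A2,F4) ✓  (O3,F1,A1)→signed(A1,F1) ✓  (O3,F2,A3)→signed(A3,F2) ✓  (O3,F4,A2)→signed(A2,F4) ✓  (O3,F4,A3)→signed(A3,F4) ✓  (O4,F4,A3)→signed(A3,F4) ✓  (O5,F4,A2)→signed(A2,F4) ✓
Counterexample: (O1,F1,A3) — signed(A3,F1) does not hold.

False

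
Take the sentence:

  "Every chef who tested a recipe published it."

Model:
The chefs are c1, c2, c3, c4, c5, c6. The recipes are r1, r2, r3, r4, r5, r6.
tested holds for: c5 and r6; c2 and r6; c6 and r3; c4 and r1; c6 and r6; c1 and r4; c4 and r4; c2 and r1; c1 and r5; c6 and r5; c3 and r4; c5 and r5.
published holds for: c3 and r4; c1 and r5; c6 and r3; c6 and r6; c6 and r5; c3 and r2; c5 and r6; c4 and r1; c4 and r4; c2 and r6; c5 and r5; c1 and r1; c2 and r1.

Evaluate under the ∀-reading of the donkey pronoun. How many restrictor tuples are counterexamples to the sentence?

"it" takes "a recipe" as antecedent — a donkey pronoun bound across the clause boundary.
Strong reading: for every (c,r) with tested(c,r), published(c,r).
Restrictor pairs: (c1,r4) ✗  (c1,r5) ✓  (c2,r1) ✓  (c2,r6) ✓  (c3,r4) ✓  (c4,r1) ✓  (c4,r4) ✓  (c5,r5) ✓  (c5,r6) ✓  (c6,r3) ✓  (c6,r5) ✓  (c6,r6) ✓
Counterexamples (restrictor pairs failing the scope): 1.

1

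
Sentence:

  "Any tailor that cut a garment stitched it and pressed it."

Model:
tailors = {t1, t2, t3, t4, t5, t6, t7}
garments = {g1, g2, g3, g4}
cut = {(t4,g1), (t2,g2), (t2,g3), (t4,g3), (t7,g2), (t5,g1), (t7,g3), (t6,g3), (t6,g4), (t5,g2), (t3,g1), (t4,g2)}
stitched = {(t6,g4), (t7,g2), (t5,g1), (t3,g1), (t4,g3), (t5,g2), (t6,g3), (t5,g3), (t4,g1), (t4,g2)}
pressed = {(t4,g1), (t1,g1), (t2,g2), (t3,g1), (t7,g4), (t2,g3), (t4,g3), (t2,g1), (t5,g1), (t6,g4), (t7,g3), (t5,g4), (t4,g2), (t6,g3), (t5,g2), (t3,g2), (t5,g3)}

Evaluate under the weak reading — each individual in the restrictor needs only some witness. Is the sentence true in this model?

False

"it" takes "a garment" as antecedent — a donkey pronoun bound across the clause boundary.
Weak reading: every tailor t with some cut-garment has at least one cut-garment g such that stitched(t,g) ∧ pressed(t,g).
Per tailor: t2:✗  t3:✓  t4:✓  t5:✓  t6:✓  t7:✗
t2 has no witness among its cut-garments.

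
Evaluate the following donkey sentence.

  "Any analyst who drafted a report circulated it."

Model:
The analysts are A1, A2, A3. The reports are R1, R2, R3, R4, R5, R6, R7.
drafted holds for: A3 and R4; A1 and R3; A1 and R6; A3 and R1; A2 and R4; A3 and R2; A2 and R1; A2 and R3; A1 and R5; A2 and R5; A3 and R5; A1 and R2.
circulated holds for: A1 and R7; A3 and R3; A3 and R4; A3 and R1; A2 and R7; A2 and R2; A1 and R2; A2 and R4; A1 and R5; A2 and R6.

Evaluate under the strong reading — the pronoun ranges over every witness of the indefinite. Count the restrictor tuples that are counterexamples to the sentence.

"it" takes "a report" as antecedent — a donkey pronoun bound across the clause boundary.
Strong reading: for every (a,r) with drafted(a,r), circulated(a,r).
Restrictor pairs: (A1,R2) ✓  (A1,R3) ✗  (A1,R5) ✓  (A1,R6) ✗  (A2,R1) ✗  (A2,R3) ✗  (A2,R4) ✓  (A2,R5) ✗  (A3,R1) ✓  (A3,R2) ✗  (A3,R4) ✓  (A3,R5) ✗
Counterexamples (restrictor pairs failing the scope): 7.

7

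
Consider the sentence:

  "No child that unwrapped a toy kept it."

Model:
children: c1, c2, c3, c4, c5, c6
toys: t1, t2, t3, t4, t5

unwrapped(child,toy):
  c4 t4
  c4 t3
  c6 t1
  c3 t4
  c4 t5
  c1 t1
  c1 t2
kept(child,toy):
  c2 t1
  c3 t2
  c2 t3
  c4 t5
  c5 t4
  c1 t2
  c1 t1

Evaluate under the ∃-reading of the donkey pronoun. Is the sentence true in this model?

"it" takes "a toy" as antecedent — a donkey pronoun bound across the clause boundary.
Truth condition: for no (c,t) with unwrapped(c,t) does kept(c,t) hold.
Restrictor pairs — does the scope hold? (c1,t1):holds  (c1,t2):holds  (c3,t4):fails  (c4,t3):fails  (c4,t4):fails  (c4,t5):holds  (c6,t1):fails
Scope holds for 3 pair(s), so the sentence is false.

False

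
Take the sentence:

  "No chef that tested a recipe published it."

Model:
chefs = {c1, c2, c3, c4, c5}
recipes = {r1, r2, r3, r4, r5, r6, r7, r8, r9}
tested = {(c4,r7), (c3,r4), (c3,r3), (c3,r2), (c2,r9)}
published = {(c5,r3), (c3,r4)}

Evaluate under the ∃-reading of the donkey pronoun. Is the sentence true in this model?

False

"it" takes "a recipe" as antecedent — a donkey pronoun bound across the clause boundary.
Truth condition: for no (c,r) with tested(c,r) does published(c,r) hold.
Restrictor pairs — does the scope hold? (c2,r9):fails  (c3,r2):fails  (c3,r3):fails  (c3,r4):holds  (c4,r7):fails
Scope holds for 1 pair(s), so the sentence is false.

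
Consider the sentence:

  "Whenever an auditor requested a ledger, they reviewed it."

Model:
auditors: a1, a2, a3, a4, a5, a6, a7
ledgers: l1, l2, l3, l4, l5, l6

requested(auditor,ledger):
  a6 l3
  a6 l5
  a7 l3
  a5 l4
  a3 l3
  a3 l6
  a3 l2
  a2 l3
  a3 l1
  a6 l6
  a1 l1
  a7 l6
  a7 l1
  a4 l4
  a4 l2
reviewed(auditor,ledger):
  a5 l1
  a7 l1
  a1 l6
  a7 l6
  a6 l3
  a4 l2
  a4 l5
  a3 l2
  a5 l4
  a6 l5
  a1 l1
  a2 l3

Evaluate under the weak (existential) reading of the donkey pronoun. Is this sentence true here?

True

"it" takes "a ledger" as antecedent — a donkey pronoun bound across the clause boundary.
Weak reading: every auditor a with some requested-ledger has at least one requested-ledger l such that reviewed(a,l).
Per auditor: a1:✓  a2:✓  a3:✓  a4:✓  a5:✓  a6:✓  a7:✓
Every auditor in the restrictor has a witness.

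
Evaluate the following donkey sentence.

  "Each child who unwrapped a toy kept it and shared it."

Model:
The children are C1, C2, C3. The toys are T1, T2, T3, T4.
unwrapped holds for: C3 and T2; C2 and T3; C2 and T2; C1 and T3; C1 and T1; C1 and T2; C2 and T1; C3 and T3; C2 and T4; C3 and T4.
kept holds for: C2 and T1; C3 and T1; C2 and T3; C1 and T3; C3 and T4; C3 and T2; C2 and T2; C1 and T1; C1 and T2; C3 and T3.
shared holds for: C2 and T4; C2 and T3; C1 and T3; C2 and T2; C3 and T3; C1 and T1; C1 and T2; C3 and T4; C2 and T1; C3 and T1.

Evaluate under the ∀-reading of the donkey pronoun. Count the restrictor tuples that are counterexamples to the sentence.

2

"it" takes "a toy" as antecedent — a donkey pronoun bound across the clause boundary.
Strong reading: for every (c,t) with unwrapped(c,t), kept(c,t) ∧ shared(c,t).
Restrictor pairs: (C1,T1) ✓  (C1,T2) ✓  (C1,T3) ✓  (C2,T1) ✓  (C2,T2) ✓  (C2,T3) ✓  (C2,T4) ✗  (C3,T2) ✗  (C3,T3) ✓  (C3,T4) ✓
Counterexamples (restrictor pairs failing the scope): 2.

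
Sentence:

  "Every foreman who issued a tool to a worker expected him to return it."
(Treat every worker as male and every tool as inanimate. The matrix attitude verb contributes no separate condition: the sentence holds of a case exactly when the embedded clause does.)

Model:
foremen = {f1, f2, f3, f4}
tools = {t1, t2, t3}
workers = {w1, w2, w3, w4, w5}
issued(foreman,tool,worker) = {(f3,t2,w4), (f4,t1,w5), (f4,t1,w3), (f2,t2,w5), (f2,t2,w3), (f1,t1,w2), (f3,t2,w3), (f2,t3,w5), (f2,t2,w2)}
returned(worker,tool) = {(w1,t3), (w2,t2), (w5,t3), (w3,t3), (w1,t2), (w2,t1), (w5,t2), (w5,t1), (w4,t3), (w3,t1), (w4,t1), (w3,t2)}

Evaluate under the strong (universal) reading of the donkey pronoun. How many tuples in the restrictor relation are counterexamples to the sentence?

1

"him" takes "a worker" as antecedent and "it" takes "a tool"; both are donkey pronouns co-varying with the restrictor.
Strong reading: for every (f,t,w) with issued(f,t,w), returned(w,t).
Restrictor triples: (f1,t1,w2)→returned(w2,t1) ✓  (f2,t2,w2)→returned(w2,t2) ✓  (f2,t2,w3)→returned(w3,t2) ✓  (f2,t2,w5)→returned(w5,t2) ✓  (f2,t3,w5)→returned(w5,t3) ✓  (f3,t2,w3)→returned(w3,t2) ✓  (f3,t2,w4)→returned(w4,t2) ✗  (f4,t1,w3)→returned(w3,t1) ✓  (f4,t1,w5)→returned(w5,t1) ✓
Counterexamples (restrictor triples failing the scope): 1.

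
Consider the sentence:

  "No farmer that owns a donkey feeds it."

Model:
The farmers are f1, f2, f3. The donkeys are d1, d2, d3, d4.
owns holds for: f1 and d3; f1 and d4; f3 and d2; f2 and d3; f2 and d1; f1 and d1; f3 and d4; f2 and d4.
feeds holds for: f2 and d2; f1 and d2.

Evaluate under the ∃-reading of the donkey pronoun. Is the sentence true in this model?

"it" takes "a donkey" as antecedent — a donkey pronoun bound across the clause boundary.
Truth condition: for no (f,d) with owns(f,d) does feeds(f,d) hold.
Restrictor pairs — does the scope hold? (f1,d1):fails  (f1,d3):fails  (f1,d4):fails  (f2,d1):fails  (f2,d3):fails  (f2,d4):fails  (f3,d2):fails  (f3,d4):fails
Scope holds for no restrictor pair, so the sentence is true.

True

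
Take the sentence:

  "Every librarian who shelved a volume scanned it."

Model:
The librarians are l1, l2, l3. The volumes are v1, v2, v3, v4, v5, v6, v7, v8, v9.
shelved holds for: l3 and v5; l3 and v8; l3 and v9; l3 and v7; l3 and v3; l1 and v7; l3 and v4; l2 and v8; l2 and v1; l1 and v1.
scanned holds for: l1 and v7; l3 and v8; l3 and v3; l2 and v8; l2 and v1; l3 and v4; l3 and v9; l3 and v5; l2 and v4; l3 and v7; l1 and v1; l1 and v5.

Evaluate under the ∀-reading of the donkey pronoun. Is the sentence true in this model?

"it" takes "a volume" as antecedent — a donkey pronoun bound across the clause boundary.
Strong reading: for every (l,v) with shelved(l,v), scanned(l,v).
Restrictor pairs: (l1,v1) ✓  (l1,v7) ✓  (l2,v1) ✓  (l2,v8) ✓  (l3,v3) ✓  (l3,v4) ✓  (l3,v5) ✓  (l3,v7) ✓  (l3,v8) ✓  (l3,v9) ✓
Every restrictor pair satisfies the scope.

True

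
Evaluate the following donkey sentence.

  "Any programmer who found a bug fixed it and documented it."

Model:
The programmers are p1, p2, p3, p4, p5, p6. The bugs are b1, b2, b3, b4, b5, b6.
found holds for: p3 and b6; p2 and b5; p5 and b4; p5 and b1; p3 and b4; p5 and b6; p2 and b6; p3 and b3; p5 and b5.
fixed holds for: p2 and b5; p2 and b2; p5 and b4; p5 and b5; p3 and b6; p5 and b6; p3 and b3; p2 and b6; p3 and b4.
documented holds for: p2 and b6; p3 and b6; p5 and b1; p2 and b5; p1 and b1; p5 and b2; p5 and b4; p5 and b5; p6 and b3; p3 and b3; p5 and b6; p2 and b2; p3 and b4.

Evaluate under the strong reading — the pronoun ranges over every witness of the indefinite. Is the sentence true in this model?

False

"it" takes "a bug" as antecedent — a donkey pronoun bound across the clause boundary.
Strong reading: for every (p,b) with found(p,b), fixed(p,b) ∧ documented(p,b).
Restrictor pairs: (p2,b5) ✓  (p2,b6) ✓  (p3,b3) ✓  (p3,b4) ✓  (p3,b6) ✓  (p5,b1) ✗  (p5,b4) ✓  (p5,b5) ✓  (p5,b6) ✓
Counterexample: (p5,b1) is in found but fails the scope.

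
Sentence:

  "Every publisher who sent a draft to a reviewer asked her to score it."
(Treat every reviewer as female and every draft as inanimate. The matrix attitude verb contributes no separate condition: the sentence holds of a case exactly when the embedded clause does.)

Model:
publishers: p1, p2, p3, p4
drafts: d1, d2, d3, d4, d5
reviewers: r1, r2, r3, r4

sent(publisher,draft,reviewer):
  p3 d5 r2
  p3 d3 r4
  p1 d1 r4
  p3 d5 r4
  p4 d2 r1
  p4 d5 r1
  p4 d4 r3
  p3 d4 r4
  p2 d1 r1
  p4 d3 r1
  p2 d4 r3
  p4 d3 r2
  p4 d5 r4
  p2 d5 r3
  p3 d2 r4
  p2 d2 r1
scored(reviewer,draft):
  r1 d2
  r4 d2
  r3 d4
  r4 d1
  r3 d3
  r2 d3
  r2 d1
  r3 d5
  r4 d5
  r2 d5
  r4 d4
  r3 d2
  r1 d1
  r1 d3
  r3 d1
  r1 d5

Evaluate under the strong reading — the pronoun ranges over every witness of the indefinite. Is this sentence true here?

False

"her" takes "a reviewer" as antecedent and "it" takes "a draft"; both are donkey pronouns co-varying with the restrictor.
Strong reading: for every (p,d,r) with sent(p,d,r), scored(r,d).
Restrictor triples: (p1,d1,r4)→scored(r4,d1) ✓  (p2,d1,r1)→scored(r1,d1) ✓  (p2,d2,r1)→scored(r1,d2) ✓  (p2,d4,r3)→scored(r3,d4) ✓  (p2,d5,r3)→scored(r3,d5) ✓  (p3,d2,r4)→scored(r4,d2) ✓  (p3,d3,r4)→scored(r4,d3) ✗  (p3,d4,r4)→scored(r4,d4) ✓  (p3,d5,r2)→scored(r2,d5) ✓  (p3,d5,r4)→scored(r4,d5) ✓  (p4,d2,r1)→scored(r1,d2) ✓  (p4,d3,r1)→scored(r1,d3) ✓  (p4,d3,r2)→scored(r2,d3) ✓  (p4,d4,r3)→scored(r3,d4) ✓  (p4,d5,r1)→scored(r1,d5) ✓  (p4,d5,r4)→scored(r4,d5) ✓
Counterexample: (p3,d3,r4) — scored(r4,d3) does not hold.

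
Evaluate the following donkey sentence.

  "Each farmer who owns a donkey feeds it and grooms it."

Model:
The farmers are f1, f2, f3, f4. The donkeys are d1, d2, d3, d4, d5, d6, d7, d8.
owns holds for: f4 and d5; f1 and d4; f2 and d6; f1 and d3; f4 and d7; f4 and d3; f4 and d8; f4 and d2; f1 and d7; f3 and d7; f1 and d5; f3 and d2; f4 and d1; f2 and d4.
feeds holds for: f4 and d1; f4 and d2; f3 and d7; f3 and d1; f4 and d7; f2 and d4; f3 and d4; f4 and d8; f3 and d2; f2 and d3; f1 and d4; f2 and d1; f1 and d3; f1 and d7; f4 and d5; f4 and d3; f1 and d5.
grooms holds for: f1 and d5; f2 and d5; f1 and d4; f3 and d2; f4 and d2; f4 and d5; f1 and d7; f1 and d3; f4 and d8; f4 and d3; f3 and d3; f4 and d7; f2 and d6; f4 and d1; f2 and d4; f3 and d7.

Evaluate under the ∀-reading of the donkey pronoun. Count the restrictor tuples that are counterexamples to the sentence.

"it" takes "a donkey" as antecedent — a donkey pronoun bound across the clause boundary.
Strong reading: for every (f,d) with owns(f,d), feeds(f,d) ∧ grooms(f,d).
Restrictor pairs: (f1,d3) ✓  (f1,d4) ✓  (f1,d5) ✓  (f1,d7) ✓  (f2,d4) ✓  (f2,d6) ✗  (f3,d2) ✓  (f3,d7) ✓  (f4,d1) ✓  (f4,d2) ✓  (f4,d3) ✓  (f4,d5) ✓  (f4,d7) ✓  (f4,d8) ✓
Counterexamples (restrictor pairs failing the scope): 1.

1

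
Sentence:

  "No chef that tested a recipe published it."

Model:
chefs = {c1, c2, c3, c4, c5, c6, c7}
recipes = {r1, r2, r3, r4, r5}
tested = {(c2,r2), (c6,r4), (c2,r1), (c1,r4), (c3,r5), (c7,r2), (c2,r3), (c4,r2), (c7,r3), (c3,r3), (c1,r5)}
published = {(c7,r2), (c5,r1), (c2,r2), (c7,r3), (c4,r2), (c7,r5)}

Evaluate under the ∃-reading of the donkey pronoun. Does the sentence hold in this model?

False

"it" takes "a recipe" as antecedent — a donkey pronoun bound across the clause boundary.
Truth condition: for no (c,r) with tested(c,r) does published(c,r) hold.
Restrictor pairs — does the scope hold? (c1,r4):fails  (c1,r5):fails  (c2,r1):fails  (c2,r2):holds  (c2,r3):fails  (c3,r3):fails  (c3,r5):fails  (c4,r2):holds  (c6,r4):fails  (c7,r2):holds  (c7,r3):holds
Scope holds for 4 pair(s), so the sentence is false.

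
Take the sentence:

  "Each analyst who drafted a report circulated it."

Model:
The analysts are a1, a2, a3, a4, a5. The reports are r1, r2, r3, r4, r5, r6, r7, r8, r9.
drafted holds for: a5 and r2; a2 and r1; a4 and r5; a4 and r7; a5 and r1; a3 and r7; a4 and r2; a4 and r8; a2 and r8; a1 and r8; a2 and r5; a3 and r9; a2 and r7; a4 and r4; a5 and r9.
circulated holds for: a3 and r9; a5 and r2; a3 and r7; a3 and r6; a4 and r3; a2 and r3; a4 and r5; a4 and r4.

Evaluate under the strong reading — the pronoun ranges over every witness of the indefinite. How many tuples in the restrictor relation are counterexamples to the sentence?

10

"it" takes "a report" as antecedent — a donkey pronoun bound across the clause boundary.
Strong reading: for every (a,r) with drafted(a,r), circulated(a,r).
Restrictor pairs: (a1,r8) ✗  (a2,r1) ✗  (a2,r5) ✗  (a2,r7) ✗  (a2,r8) ✗  (a3,r7) ✓  (a3,r9) ✓  (a4,r2) ✗  (a4,r4) ✓  (a4,r5) ✓  (a4,r7) ✗  (a4,r8) ✗  (a5,r1) ✗  (a5,r2) ✓  (a5,r9) ✗
Counterexamples (restrictor pairs failing the scope): 10.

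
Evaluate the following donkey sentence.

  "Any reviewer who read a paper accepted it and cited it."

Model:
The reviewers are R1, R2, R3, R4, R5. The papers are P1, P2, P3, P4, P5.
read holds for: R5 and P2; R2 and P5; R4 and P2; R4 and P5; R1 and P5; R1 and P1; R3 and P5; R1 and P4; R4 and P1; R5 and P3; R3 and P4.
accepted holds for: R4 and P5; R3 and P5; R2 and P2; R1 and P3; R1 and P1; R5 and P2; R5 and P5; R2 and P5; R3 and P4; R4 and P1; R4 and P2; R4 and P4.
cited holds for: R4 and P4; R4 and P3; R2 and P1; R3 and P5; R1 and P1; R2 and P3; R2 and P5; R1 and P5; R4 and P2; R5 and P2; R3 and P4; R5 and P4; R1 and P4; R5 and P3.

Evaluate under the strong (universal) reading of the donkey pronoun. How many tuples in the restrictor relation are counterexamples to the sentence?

5

"it" takes "a paper" as antecedent — a donkey pronoun bound across the clause boundary.
Strong reading: for every (r,p) with read(r,p), accepted(r,p) ∧ cited(r,p).
Restrictor pairs: (R1,P1) ✓  (R1,P4) ✗  (R1,P5) ✗  (R2,P5) ✓  (R3,P4) ✓  (R3,P5) ✓  (R4,P1) ✗  (R4,P2) ✓  (R4,P5) ✗  (R5,P2) ✓  (R5,P3) ✗
Counterexamples (restrictor pairs failing the scope): 5.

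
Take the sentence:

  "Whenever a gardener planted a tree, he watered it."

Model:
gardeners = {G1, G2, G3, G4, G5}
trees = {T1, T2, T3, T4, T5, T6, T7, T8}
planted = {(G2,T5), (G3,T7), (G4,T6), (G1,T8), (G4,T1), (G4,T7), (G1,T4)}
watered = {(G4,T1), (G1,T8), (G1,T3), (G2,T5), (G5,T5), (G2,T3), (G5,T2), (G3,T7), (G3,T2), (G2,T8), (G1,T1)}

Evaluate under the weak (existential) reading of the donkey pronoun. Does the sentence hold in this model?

True

"it" takes "a tree" as antecedent — a donkey pronoun bound across the clause boundary.
Weak reading: every gardener g with some planted-tree has at least one planted-tree t such that watered(g,t).
Per gardener: G1:✓  G2:✓  G3:✓  G4:✓
Every gardener in the restrictor has a witness.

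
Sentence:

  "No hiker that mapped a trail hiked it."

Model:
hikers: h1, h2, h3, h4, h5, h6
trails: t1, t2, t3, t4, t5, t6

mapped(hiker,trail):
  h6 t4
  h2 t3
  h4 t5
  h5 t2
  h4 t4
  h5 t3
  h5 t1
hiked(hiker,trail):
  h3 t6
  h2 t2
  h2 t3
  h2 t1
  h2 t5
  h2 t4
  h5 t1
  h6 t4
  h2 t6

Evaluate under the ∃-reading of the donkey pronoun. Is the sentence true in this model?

"it" takes "a trail" as antecedent — a donkey pronoun bound across the clause boundary.
Truth condition: for no (h,t) with mapped(h,t) does hiked(h,t) hold.
Restrictor pairs — does the scope hold? (h2,t3):holds  (h4,t4):fails  (h4,t5):fails  (h5,t1):holds  (h5,t2):fails  (h5,t3):fails  (h6,t4):holds
Scope holds for 3 pair(s), so the sentence is false.

False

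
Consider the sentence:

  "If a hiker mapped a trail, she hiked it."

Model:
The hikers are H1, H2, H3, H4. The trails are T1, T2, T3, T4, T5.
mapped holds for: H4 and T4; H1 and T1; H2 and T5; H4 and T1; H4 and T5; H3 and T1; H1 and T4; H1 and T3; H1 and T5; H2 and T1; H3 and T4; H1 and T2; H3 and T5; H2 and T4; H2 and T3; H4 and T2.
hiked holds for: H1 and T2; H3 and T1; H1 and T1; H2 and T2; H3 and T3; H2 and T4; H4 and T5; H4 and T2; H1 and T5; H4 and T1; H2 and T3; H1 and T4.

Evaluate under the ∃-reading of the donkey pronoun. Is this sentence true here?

"it" takes "a trail" as antecedent — a donkey pronoun bound across the clause boundary.
Weak reading: every hiker h with some mapped-trail has at least one mapped-trail t such that hiked(h,t).
Per hiker: H1:✓  H2:✓  H3:✓  H4:✓
Every hiker in the restrictor has a witness.

True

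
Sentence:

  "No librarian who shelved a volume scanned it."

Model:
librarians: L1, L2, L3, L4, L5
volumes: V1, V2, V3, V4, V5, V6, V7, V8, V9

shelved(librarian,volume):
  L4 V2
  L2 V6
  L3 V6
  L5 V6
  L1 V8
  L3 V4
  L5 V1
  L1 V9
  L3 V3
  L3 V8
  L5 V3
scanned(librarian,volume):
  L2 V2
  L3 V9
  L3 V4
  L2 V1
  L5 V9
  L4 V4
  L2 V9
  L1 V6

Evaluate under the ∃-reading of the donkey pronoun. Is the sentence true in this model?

"it" takes "a volume" as antecedent — a donkey pronoun bound across the clause boundary.
Truth condition: for no (l,v) with shelved(l,v) does scanned(l,v) hold.
Restrictor pairs — does the scope hold? (L1,V8):fails  (L1,V9):fails  (L2,V6):fails  (L3,V3):fails  (L3,V4):holds  (L3,V6):fails  (L3,V8):fails  (L4,V2):fails  (L5,V1):fails  (L5,V3):fails  (L5,V6):fails
Scope holds for 1 pair(s), so the sentence is false.

False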